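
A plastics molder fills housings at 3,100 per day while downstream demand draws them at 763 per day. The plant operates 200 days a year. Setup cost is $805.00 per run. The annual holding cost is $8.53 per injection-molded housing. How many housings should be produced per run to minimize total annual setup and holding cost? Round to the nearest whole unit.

Annual demand D = 763 × 200 = 152,600.
Production build-up factor (1 − d/p) = 1 − 763/3,100 = 0.7539.
Q* = √(2DS / (H(1 − d/p))) = √(2 × 152,600 × 805 / (8.53 × 0.7539)).
= √(245,686,000 / 6.4305) ≈ 6181.120.

Q* ≈ 6,181 housings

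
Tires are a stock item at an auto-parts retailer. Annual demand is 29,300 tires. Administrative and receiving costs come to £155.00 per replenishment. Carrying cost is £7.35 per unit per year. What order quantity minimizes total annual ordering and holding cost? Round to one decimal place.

EOQ = √(2DS / H) = √(2 × 29,300 × 155 / 7.35).
= √(9,083,000 / 7.35) = √1,235,782.3129 ≈ 1111.657.

Q* ≈ 1,111.7 tires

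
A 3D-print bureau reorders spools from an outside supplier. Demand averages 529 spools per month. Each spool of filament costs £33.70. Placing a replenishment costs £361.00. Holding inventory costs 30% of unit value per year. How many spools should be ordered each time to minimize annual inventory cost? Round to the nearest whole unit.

Q* ≈ 673 spools

Annual demand D = 529 × 12 = 6,348.
Holding cost H = 0.30 × £33.70 = £10.1100 per unit per year.
EOQ = √(2DS / H) = √(2 × 6,348 × 361 / 10.11).
= √(4,583,256 / 10.11) = √453,338.8724 ≈ 673.304.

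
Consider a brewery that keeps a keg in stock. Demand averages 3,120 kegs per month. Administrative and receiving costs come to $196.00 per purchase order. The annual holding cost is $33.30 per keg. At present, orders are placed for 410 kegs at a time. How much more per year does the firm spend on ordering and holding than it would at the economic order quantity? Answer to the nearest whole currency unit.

Annual demand D = 3,120 × 12 = 37,440.
EOQ = √(2DS/H) = √(2 × 37,440 × 196 / 33.3) ≈ 663.88.
Cost at Q* = (D/Q*)S + (Q*/2)H = √(2DSH) ≈ $22,107.17.
Cost at Q = 410: (37,440/410)×196 + (410/2)×33.3 = $17,898.15 + $6,826.50 = $24,724.65.
Excess = $24,724.65 − $22,107.17 = $2,617.48.

Extra cost ≈ $2,617 per year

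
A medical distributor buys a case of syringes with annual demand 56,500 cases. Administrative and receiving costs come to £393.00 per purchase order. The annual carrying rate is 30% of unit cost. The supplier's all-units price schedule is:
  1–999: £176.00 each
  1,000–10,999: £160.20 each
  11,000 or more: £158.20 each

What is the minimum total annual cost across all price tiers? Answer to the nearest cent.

TC* ≈ £9,097,534.50

Holding cost per unit per year at price C is H = 0.30·C.
Candidates are each tier's EOQ (if it falls in that tier) and each price-break quantity.
EOQ at £176.00 = 917.1 (feasible in tier 1): TC = 56,500×£176.00 + (56,500/917.1)×393 + (917.1/2)×0.30×£176.00 = £9,992,423.09.
EOQ at £160.20 = 961.3 < 1000, so use break Q=1000: TC = 56,500×£160.20 + (56,500/1000.0)×393 + (1000.0/2)×0.30×£160.20 = £9,097,534.50.
EOQ at £158.20 = 967.3 < 11000, so use break Q=11000: TC = 56,500×£158.20 + (56,500/11000.0)×393 + (11000.0/2)×0.30×£158.20 = £9,201,348.59.
Lowest total cost among the candidates is at Q = 1000.0.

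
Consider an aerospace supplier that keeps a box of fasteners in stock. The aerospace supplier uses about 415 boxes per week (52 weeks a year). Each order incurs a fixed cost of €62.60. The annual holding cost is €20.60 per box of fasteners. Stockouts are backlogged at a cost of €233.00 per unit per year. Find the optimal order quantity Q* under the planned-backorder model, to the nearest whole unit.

Q* ≈ 378 boxes

Annual demand D = 415 × 52 = 21,580.
With planned backorders, Q* = √(2DS/H) · √((H+B)/B).
√(2DS/H) = √(2 × 21,580 × 62.6 / 20.6) = 362.155.
√((H+B)/B) = √((20.6+233)/233) = 1.0433.
Q* ≈ 377.825.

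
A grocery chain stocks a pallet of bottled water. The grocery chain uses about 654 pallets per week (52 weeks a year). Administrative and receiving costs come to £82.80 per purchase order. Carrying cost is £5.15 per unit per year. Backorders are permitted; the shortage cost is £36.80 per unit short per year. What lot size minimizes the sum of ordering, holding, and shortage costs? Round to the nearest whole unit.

Annual demand D = 654 × 52 = 34,008.
With planned backorders, Q* = √(2DS/H) · √((H+B)/B).
√(2DS/H) = √(2 × 34,008 × 82.8 / 5.15) = 1045.724.
√((H+B)/B) = √((5.15+36.8)/36.8) = 1.0677.
Q* ≈ 1116.501.

Q* ≈ 1,117 pallets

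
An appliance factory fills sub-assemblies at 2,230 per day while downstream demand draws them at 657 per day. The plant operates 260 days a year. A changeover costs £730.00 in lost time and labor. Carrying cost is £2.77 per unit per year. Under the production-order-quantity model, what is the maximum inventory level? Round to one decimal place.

Annual demand D = 657 × 260 = 170,820.
Production build-up factor (1 − d/p) = 1 − 657/2,230 = 0.7054.
Q* = √(2DS / (H(1 − d/p))) = √(2 × 170,820 × 730 / (2.77 × 0.7054)).
= √(249,397,200 / 1.9539) ≈ 11297.802.
Maximum inventory = Q*(1 − d/p) = 11297.802 × 0.7054 ≈ 7969.257.

I_max ≈ 7,969.3 sub-assemblies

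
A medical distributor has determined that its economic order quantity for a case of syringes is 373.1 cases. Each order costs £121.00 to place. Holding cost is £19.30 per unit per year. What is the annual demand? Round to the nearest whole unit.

Squaring Q* = √(2DS/H) gives Q*² = 2DS/H.
From Q* = √(2DS/H): D = Q*²H / (2S) = 373.1² × 19.3 / (2 × 121) = 11101.776.

D ≈ 11,102 cases per year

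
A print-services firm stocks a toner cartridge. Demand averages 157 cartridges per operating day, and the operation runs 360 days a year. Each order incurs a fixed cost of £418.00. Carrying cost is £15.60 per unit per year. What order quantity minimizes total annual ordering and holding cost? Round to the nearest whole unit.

Q* ≈ 1,740 cartridges

Annual demand D = 157 × 360 = 56,520.
EOQ = √(2DS / H) = √(2 × 56,520 × 418 / 15.6).
= √(47,250,720 / 15.6) = √3,028,892.3077 ≈ 1740.371.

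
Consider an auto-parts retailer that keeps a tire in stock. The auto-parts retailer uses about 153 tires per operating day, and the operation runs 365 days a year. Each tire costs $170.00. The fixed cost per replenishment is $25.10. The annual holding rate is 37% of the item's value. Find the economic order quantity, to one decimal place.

Annual demand D = 153 × 365 = 55,845.
Holding cost H = 0.37 × $170.00 = $62.9000 per unit per year.
EOQ = √(2DS / H) = √(2 × 55,845 × 25.1 / 62.9).
= √(2,803,419 / 62.9) = √44,569.4595 ≈ 211.115.

Q* ≈ 211.1 tires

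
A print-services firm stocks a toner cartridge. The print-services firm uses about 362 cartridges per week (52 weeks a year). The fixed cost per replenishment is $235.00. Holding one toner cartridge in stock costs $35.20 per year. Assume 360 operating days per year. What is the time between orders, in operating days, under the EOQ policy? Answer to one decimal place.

Annual demand D = 362 × 52 = 18,824.
Q* = √(2DS/H) = √(2 × 18,824 × 235 / 35.2) ≈ 501.34.
Cycle time = Q*/D × 360 = 501.34 / 18,824 × 360 ≈ 9.588 days.

T ≈ 9.6 days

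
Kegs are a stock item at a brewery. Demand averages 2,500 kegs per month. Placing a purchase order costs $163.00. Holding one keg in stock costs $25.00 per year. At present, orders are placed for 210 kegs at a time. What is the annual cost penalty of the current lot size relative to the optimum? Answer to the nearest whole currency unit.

Annual demand D = 2,500 × 12 = 30,000.
EOQ = √(2DS/H) = √(2 × 30,000 × 163 / 25) ≈ 625.46.
Cost at Q* = (D/Q*)S + (Q*/2)H = √(2DSH) ≈ $15,636.50.
Cost at Q = 210: (30,000/210)×163 + (210/2)×25 = $23,285.71 + $2,625.00 = $25,910.71.
Excess = $25,910.71 − $15,636.50 = $10,274.22.

Extra cost ≈ $10,274 per year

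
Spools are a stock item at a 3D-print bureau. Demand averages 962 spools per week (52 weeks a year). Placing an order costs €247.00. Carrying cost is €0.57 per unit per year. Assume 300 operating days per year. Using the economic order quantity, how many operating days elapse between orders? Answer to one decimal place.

Annual demand D = 962 × 52 = 50,024.
EOQ = √(2DS/H) = √(2 × 50,024 × 247 / 0.57) ≈ 6584.39.
Cycle time = Q*/D × 300 = 6584.39 / 50,024 × 300 ≈ 39.487 days.

T ≈ 39.5 days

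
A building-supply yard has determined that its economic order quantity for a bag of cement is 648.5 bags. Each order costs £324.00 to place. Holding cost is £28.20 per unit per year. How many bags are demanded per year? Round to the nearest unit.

D ≈ 18,302 bags per year

Squaring Q* = √(2DS/H) gives Q*² = 2DS/H.
From Q* = √(2DS/H): D = Q*²H / (2S) = 648.5² × 28.2 / (2 × 324) = 18301.811.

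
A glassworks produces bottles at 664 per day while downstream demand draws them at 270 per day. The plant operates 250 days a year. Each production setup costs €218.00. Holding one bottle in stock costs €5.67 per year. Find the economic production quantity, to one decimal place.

Q* ≈ 2,957.6 bottles

Annual demand D = 270 × 250 = 67,500.
Production build-up factor (1 − d/p) = 1 − 270/664 = 0.5934.
Q* = √(2DS / (H(1 − d/p))) = √(2 × 67,500 × 218 / (5.67 × 0.5934)).
= √(29,430,000 / 3.3644) ≈ 2957.601.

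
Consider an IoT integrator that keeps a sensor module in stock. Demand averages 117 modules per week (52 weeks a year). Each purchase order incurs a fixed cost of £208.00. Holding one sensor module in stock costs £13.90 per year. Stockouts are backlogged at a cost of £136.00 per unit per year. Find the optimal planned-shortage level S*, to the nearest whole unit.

Annual demand D = 117 × 52 = 6,084.
With planned backorders, Q* = √(2DS/H) · √((H+B)/B).
√(2DS/H) = √(2 × 6,084 × 208 / 13.9) = 426.711.
√((H+B)/B) = √((13.9+136)/136) = 1.0499.
Q* ≈ 447.987.
S* = Q* · H/(H+B) = 447.987 × 13.9/149.9 ≈ 41.541.

S* ≈ 42 modules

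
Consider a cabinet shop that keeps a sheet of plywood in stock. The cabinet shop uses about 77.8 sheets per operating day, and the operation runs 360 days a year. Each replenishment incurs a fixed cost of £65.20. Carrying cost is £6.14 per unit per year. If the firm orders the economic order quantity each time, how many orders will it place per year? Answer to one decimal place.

Annual demand D = 77.8 × 360 = 28,008.
EOQ = √(2DS/H) = √(2 × 28,008 × 65.2 / 6.14) ≈ 771.25.
Orders per year = D / Q* = 28,008 / 771.25 ≈ 36.315.

N ≈ 36.3 orders per year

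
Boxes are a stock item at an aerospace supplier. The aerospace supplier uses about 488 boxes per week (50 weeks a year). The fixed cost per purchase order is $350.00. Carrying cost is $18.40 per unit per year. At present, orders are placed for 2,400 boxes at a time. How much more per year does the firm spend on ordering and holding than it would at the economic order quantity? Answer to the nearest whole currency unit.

Annual demand D = 488 × 50 = 24,400.
EOQ = √(2DS/H) = √(2 × 24,400 × 350 / 18.4) ≈ 963.46.
Cost at Q* = (D/Q*)S + (Q*/2)H = √(2DSH) ≈ $17,727.72.
Cost at Q = 2,400: (24,400/2,400)×350 + (2,400/2)×18.4 = $3,558.33 + $22,080.00 = $25,638.33.
Excess = $25,638.33 − $17,727.72 = $7,910.61.

Extra cost ≈ $7,911 per year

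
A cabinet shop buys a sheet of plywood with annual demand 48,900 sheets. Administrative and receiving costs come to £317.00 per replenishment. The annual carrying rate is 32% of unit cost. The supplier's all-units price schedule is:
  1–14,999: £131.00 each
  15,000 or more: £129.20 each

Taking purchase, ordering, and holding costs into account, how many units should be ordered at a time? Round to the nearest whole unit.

Holding cost per unit per year at price C is H = 0.32·C.
Evaluate total cost at each tier's feasible EOQ or, if the EOQ is below the tier, at the tier's minimum quantity.
EOQ at £131.00 = 860.0 (feasible in tier 1): TC = 48,900×£131.00 + (48,900/860.0)×317 + (860.0/2)×0.32×£131.00 = £6,441,950.37.
EOQ at £129.20 = 865.9 < 15000, so use break Q=15000: TC = 48,900×£129.20 + (48,900/15000.0)×317 + (15000.0/2)×0.32×£129.20 = £6,628,993.42.
Lowest total cost is £6,441,950.37 at Q = 860.0.

Q* ≈ 860 sheets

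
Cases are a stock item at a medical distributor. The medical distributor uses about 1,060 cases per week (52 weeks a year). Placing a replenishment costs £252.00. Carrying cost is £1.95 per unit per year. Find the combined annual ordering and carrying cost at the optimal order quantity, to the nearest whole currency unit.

TC* ≈ £7,360

Annual demand D = 1,060 × 52 = 55,120.
Q* = √(2DS/H) = √(2 × 55,120 × 252 / 1.95) ≈ 3774.44.
At the optimum the two cost components are equal, so total cost = 2·(Q*/2)H = Q*·H.
Minimum total = √(2DSH) = √(2 × 55,120 × 252 × 1.95) ≈ 7360.159.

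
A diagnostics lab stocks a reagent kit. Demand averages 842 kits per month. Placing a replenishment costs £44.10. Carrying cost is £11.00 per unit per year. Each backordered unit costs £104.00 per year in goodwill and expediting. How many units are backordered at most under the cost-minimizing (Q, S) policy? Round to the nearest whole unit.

Annual demand D = 842 × 12 = 10,104.
With planned backorders, Q* = √(2DS/H) · √((H+B)/B).
√(2DS/H) = √(2 × 10,104 × 44.1 / 11) = 284.633.
√((H+B)/B) = √((11+104)/104) = 1.0516.
Q* ≈ 299.307.
S* = Q* · H/(H+B) = 299.307 × 11/115 ≈ 28.629.

S* ≈ 29 kits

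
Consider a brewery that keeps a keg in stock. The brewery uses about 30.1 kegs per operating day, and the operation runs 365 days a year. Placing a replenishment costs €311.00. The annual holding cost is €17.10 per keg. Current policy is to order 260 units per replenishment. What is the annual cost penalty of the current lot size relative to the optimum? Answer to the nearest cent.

Extra cost ≈ €4,554.61 per year

Annual demand D = 30.1 × 365 = 10,986.5.
EOQ = √(2DS/H) = √(2 × 10,986.5 × 311 / 17.1) ≈ 632.16.
Cost at Q* = (D/Q*)S + (Q*/2)H = √(2DSH) ≈ €10,809.93.
Cost at Q = 260: (10,986.5/260)×311 + (260/2)×17.1 = €13,141.54 + €2,223.00 = €15,364.54.
Excess = €15,364.54 − €10,809.93 = €4,554.61.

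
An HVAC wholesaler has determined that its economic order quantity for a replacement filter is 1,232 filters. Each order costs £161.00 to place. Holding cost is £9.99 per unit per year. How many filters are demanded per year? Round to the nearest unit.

The basic EOQ model gives Q* = √(2DS/H); rearrange for the unknown.
From Q* = √(2DS/H): D = Q*²H / (2S) = 1,232² × 9.99 / (2 × 161) = 47090.254.

D ≈ 47,090 filters per year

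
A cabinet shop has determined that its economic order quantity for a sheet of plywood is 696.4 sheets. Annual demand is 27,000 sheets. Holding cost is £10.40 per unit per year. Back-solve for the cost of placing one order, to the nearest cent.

S ≈ £93.40

Squaring Q* = √(2DS/H) gives Q*² = 2DS/H.
From Q* = √(2DS/H): S = Q*²H / (2D) = 696.4² × 10.4 / (2 × 27,000) = 93.4022.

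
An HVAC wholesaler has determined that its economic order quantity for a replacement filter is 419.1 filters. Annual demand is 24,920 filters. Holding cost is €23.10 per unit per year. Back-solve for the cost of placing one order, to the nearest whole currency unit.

Squaring Q* = √(2DS/H) gives Q*² = 2DS/H.
From Q* = √(2DS/H): S = Q*²H / (2D) = 419.1² × 23.1 / (2 × 24,920) = 81.4084.

S ≈ €81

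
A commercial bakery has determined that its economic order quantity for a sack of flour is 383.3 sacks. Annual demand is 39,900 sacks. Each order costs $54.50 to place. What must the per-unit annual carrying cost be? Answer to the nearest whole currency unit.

H ≈ $30

The basic EOQ model gives Q* = √(2DS/H); rearrange for the unknown.
From Q* = √(2DS/H): H = 2DS / Q*² = 2 × 39,900 × 54.5 / 383.3² = 29.6020.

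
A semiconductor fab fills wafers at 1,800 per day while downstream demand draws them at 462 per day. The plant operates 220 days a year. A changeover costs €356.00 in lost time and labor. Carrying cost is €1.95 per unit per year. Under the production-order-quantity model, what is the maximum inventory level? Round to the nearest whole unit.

I_max ≈ 5,252 wafers

Annual demand D = 462 × 220 = 101,640.
Production build-up factor (1 − d/p) = 1 − 462/1,800 = 0.7433.
Q* = √(2DS / (H(1 − d/p))) = √(2 × 101,640 × 356 / (1.95 × 0.7433)).
= √(72,367,680 / 1.4495) ≈ 7065.831.
Maximum inventory = Q*(1 − d/p) = 7065.831 × 0.7433 ≈ 5252.267.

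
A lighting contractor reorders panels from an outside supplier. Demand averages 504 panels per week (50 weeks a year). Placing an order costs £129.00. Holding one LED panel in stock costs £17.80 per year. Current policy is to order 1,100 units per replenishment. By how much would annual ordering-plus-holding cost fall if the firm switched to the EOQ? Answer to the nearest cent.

Annual demand D = 504 × 50 = 25,200.
EOQ = √(2DS/H) = √(2 × 25,200 × 129 / 17.8) ≈ 604.37.
Cost at Q* = (D/Q*)S + (Q*/2)H = √(2DSH) ≈ £10,757.72.
Cost at Q = 1,100: (25,200/1,100)×129 + (1,100/2)×17.8 = £2,955.27 + £9,790.00 = £12,745.27.
Excess = £12,745.27 − £10,757.72 = £1,987.56.

Extra cost ≈ £1,987.56 per year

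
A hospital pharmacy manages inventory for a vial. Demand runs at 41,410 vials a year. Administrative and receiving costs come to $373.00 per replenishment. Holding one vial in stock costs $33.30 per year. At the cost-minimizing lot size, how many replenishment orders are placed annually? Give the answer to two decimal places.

EOQ = √(2DS/H) = √(2 × 41,410 × 373 / 33.3) ≈ 963.16.
Orders per year = D / Q* = 41,410 / 963.16 ≈ 42.994.

N ≈ 42.99 orders per year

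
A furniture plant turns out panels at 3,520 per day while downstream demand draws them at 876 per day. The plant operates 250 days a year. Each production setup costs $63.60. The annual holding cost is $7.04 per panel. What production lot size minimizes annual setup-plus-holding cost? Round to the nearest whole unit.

Q* ≈ 2,295 panels

Annual demand D = 876 × 250 = 219,000.
Production build-up factor (1 − d/p) = 1 − 876/3,520 = 0.7511.
Q* = √(2DS / (H(1 − d/p))) = √(2 × 219,000 × 63.6 / (7.04 × 0.7511)).
= √(27,856,800 / 5.288) ≈ 2295.197.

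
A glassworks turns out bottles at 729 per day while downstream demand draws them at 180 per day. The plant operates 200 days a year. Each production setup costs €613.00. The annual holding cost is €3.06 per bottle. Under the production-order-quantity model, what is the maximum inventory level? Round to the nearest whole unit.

I_max ≈ 3,296 bottles

Annual demand D = 180 × 200 = 36,000.
Production build-up factor (1 − d/p) = 1 − 180/729 = 0.7531.
Q* = √(2DS / (H(1 − d/p))) = √(2 × 36,000 × 613 / (3.06 × 0.7531)).
= √(44,136,000 / 2.3044) ≈ 4376.363.
Maximum inventory = Q*(1 − d/p) = 4376.363 × 0.7531 ≈ 3295.780.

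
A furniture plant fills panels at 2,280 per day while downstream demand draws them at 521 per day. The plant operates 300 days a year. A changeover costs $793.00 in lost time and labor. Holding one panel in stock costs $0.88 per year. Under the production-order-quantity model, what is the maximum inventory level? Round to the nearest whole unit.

Annual demand D = 521 × 300 = 156,300.
Production build-up factor (1 − d/p) = 1 − 521/2,280 = 0.7715.
Q* = √(2DS / (H(1 − d/p))) = √(2 × 156,300 × 793 / (0.88 × 0.7715)).
= √(247,891,800 / 0.6789) ≈ 19108.397.
Maximum inventory = Q*(1 − d/p) = 19108.397 × 0.7715 ≈ 14741.960.

I_max ≈ 14,742 panels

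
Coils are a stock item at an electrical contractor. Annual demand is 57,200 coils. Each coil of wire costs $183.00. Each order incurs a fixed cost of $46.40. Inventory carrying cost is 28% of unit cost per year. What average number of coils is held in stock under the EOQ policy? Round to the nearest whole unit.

Holding cost H = 0.28 × $183.00 = $51.2400 per unit per year.
EOQ = √(2DS/H) = √(2 × 57,200 × 46.4 / 51.24) ≈ 321.86.
Average inventory = Q*/2 ≈ 321.86 / 2 = 160.930.

Average inventory ≈ 161 coils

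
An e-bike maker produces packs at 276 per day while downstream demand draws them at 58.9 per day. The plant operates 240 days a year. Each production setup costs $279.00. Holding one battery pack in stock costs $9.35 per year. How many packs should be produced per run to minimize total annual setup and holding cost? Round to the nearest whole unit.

Annual demand D = 58.9 × 240 = 14,136.
Production build-up factor (1 − d/p) = 1 − 58.9/276 = 0.7866.
Q* = √(2DS / (H(1 − d/p))) = √(2 × 14,136 × 279 / (9.35 × 0.7866)).
= √(7,887,888 / 7.3547) ≈ 1035.617.

Q* ≈ 1,036 packs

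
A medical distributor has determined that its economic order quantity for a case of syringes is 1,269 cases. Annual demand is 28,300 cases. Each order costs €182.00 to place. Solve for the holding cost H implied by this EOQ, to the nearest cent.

Squaring Q* = √(2DS/H) gives Q*² = 2DS/H.
From Q* = √(2DS/H): H = 2DS / Q*² = 2 × 28,300 × 182 / 1,269² = 6.3968.

H ≈ €6.40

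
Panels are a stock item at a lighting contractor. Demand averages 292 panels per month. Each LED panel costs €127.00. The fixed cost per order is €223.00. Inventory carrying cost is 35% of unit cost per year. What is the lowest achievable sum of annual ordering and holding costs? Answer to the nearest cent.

Annual demand D = 292 × 12 = 3,504.
Holding cost H = 0.35 × €127.00 = €44.4500 per unit per year.
Q* = √(2DS/H) = √(2 × 3,504 × 223 / 44.45) ≈ 187.51.
At the optimum the two cost components are equal, so total cost = 2·(Q*/2)H = Q*·H.
Minimum total = √(2DSH) = √(2 × 3,504 × 223 × 44.45) ≈ 8334.611.

TC* ≈ €8,334.61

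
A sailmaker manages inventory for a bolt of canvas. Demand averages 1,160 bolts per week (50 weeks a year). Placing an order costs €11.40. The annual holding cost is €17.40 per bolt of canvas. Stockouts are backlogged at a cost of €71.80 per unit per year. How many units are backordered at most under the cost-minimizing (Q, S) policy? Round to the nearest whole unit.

Annual demand D = 1,160 × 50 = 58,000.
With planned backorders, Q* = √(2DS/H) · √((H+B)/B).
√(2DS/H) = √(2 × 58,000 × 11.4 / 17.4) = 275.681.
√((H+B)/B) = √((17.4+71.8)/71.8) = 1.1146.
Q* ≈ 307.275.
S* = Q* · H/(H+B) = 307.275 × 17.4/89.2 ≈ 59.939.

S* ≈ 60 bolts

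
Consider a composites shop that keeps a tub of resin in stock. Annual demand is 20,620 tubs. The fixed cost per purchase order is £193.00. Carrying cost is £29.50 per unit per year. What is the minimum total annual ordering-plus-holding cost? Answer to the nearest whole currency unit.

TC* ≈ £15,323

The optimal lot size = √(2DS/H) = √(2 × 20,620 × 193 / 29.5) ≈ 519.43.
At the optimum the two cost components are equal, so total cost = 2·(Q*/2)H = Q*·H.
Minimum total = √(2DSH) = √(2 × 20,620 × 193 × 29.5) ≈ 15323.183.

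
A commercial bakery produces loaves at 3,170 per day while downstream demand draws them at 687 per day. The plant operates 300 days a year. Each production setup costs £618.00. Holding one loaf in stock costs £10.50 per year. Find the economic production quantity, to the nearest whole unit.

Q* ≈ 5,565 loaves

Annual demand D = 687 × 300 = 206,100.
Production build-up factor (1 − d/p) = 1 − 687/3,170 = 0.7833.
Q* = √(2DS / (H(1 − d/p))) = √(2 × 206,100 × 618 / (10.5 × 0.7833)).
= √(254,739,600 / 8.2244) ≈ 5565.380.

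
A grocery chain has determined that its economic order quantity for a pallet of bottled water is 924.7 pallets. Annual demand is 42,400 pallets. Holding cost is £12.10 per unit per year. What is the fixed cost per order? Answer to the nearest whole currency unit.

S ≈ £122

The basic EOQ model gives Q* = √(2DS/H); rearrange for the unknown.
From Q* = √(2DS/H): S = Q*²H / (2D) = 924.7² × 12.1 / (2 × 42,400) = 122.0088.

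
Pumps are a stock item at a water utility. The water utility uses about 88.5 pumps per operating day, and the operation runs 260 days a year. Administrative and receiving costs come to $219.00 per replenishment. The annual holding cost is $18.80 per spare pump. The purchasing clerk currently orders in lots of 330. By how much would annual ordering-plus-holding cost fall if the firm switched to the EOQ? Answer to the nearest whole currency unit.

Extra cost ≈ $4,607 per year

Annual demand D = 88.5 × 260 = 23,010.
EOQ = √(2DS/H) = √(2 × 23,010 × 219 / 18.8) ≈ 732.18.
Cost at Q* = (D/Q*)S + (Q*/2)H = √(2DSH) ≈ $13,764.94.
Cost at Q = 330: (23,010/330)×219 + (330/2)×18.8 = $15,270.27 + $3,102.00 = $18,372.27.
Excess = $18,372.27 − $13,764.94 = $4,607.33.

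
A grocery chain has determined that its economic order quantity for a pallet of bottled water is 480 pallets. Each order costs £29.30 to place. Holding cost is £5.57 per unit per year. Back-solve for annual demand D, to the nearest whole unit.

Invert the EOQ relation Q*² = 2DS/H.
From Q* = √(2DS/H): D = Q*²H / (2S) = 480² × 5.57 / (2 × 29.3) = 21899.795.

D ≈ 21,900 pallets per year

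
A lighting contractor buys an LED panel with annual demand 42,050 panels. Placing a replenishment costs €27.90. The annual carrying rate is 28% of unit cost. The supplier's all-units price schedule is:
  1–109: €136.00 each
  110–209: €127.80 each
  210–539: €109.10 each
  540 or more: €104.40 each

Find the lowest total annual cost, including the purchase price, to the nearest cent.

TC* ≈ €4,400,085.22

Holding cost per unit per year at price C is H = 0.28·C.
Candidates are each tier's EOQ (if it falls in that tier) and each price-break quantity.
Tier 1 (€136.00): EOQ = 248.2 exceeds tier's upper bound 109, so this tier is dominated.
Tier 2 (€127.80): EOQ = 256.1 exceeds tier's upper bound 209, so this tier is dominated.
EOQ at €109.10 = 277.1 (feasible in tier 3): TC = 42,050×€109.10 + (42,050/277.1)×27.9 + (277.1/2)×0.28×€109.10 = €4,596,121.26.
EOQ at €104.40 = 283.3 < 540, so use break Q=540: TC = 42,050×€104.40 + (42,050/540.0)×27.9 + (540.0/2)×0.28×€104.40 = €4,400,085.22.
Lowest total cost among the candidates is at Q = 540.0.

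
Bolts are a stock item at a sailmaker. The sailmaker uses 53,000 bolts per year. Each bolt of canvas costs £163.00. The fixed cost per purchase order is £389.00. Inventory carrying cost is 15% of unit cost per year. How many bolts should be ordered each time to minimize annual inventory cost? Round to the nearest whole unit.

Holding cost H = 0.15 × £163.00 = £24.4500 per unit per year.
EOQ = √(2DS / H) = √(2 × 53,000 × 389 / 24.45).
= √(41,234,000 / 24.45) = √1,686,462.1677 ≈ 1298.639.

Q* ≈ 1,299 bolts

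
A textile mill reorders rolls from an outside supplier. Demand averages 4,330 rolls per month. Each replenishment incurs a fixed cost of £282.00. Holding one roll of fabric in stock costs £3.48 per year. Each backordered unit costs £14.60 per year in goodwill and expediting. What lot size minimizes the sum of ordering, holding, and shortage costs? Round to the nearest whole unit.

Q* ≈ 3,229 rolls

Annual demand D = 4,330 × 12 = 51,960.
With planned backorders, Q* = √(2DS/H) · √((H+B)/B).
√(2DS/H) = √(2 × 51,960 × 282 / 3.48) = 2901.914.
√((H+B)/B) = √((3.48+14.6)/14.6) = 1.1128.
Q* ≈ 3229.292.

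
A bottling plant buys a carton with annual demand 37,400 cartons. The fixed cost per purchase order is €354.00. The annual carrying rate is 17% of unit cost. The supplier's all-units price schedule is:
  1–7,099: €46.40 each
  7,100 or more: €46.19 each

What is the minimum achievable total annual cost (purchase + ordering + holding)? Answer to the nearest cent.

TC* ≈ €1,749,812.26

Holding cost per unit per year at price C is H = 0.17·C.
Evaluate total cost at each tier's feasible EOQ or, if the EOQ is below the tier, at the tier's minimum quantity.
EOQ at €46.40 = 1832.2 (feasible in tier 1): TC = 37,400×€46.40 + (37,400/1832.2)×354 + (1832.2/2)×0.17×€46.40 = €1,749,812.26.
EOQ at €46.19 = 1836.3 < 7100, so use break Q=7100: TC = 37,400×€46.19 + (37,400/7100.0)×354 + (7100.0/2)×0.17×€46.19 = €1,757,246.40.
Lowest total cost among the candidates is at Q = 1832.2.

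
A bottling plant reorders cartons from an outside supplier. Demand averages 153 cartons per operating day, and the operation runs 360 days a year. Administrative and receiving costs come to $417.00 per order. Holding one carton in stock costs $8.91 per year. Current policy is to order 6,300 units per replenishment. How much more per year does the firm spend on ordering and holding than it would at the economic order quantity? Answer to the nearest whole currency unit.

Extra cost ≈ $11,481 per year

Annual demand D = 153 × 360 = 55,080.
EOQ = √(2DS/H) = √(2 × 55,080 × 417 / 8.91) ≈ 2270.60.
Cost at Q* = (D/Q*)S + (Q*/2)H = √(2DSH) ≈ $20,231.07.
Cost at Q = 6,300: (55,080/6,300)×417 + (6,300/2)×8.91 = $3,645.77 + $28,066.50 = $31,712.27.
Excess = $31,712.27 − $20,231.07 = $11,481.20.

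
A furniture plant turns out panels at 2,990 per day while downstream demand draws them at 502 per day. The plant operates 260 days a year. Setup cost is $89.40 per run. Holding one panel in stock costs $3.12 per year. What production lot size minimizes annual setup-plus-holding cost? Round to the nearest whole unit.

Q* ≈ 2,998 panels

Annual demand D = 502 × 260 = 130,520.
Production build-up factor (1 − d/p) = 1 − 502/2,990 = 0.8321.
Q* = √(2DS / (H(1 − d/p))) = √(2 × 130,520 × 89.4 / (3.12 × 0.8321)).
= √(23,336,976 / 2.5962) ≈ 2998.164.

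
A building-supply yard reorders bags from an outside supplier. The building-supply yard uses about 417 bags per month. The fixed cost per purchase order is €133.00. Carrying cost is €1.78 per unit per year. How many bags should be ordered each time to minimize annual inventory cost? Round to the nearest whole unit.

Q* ≈ 865 bags

Annual demand D = 417 × 12 = 5,004.
EOQ = √(2DS / H) = √(2 × 5,004 × 133 / 1.78).
= √(1,331,064 / 1.78) = √747,788.764 ≈ 864.748.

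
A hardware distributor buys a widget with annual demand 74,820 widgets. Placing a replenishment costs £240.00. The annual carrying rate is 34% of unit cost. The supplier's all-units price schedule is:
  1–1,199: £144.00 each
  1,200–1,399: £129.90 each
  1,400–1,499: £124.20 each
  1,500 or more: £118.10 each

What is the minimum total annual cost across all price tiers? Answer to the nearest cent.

Holding cost per unit per year at price C is H = 0.34·C.
Candidates are each tier's EOQ (if it falls in that tier) and each price-break quantity.
EOQ at £144.00 = 856.5 (feasible in tier 1): TC = 74,820×£144.00 + (74,820/856.5)×240 + (856.5/2)×0.34×£144.00 = £10,816,012.44.
EOQ at £129.90 = 901.7 < 1200, so use break Q=1200: TC = 74,820×£129.90 + (74,820/1200.0)×240 + (1200.0/2)×0.34×£129.90 = £9,760,581.60.
EOQ at £124.20 = 922.2 < 1400, so use break Q=1400: TC = 74,820×£124.20 + (74,820/1400.0)×240 + (1400.0/2)×0.34×£124.20 = £9,335,029.89.
EOQ at £118.10 = 945.7 < 1500, so use break Q=1500: TC = 74,820×£118.10 + (74,820/1500.0)×240 + (1500.0/2)×0.34×£118.10 = £8,878,328.70.
Lowest total cost among the candidates is at Q = 1500.0.

TC* ≈ £8,878,328.70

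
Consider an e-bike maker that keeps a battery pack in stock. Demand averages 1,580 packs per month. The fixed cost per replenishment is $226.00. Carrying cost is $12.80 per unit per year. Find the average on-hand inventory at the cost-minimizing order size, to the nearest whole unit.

Annual demand D = 1,580 × 12 = 18,960.
EOQ = √(2DS/H) = √(2 × 18,960 × 226 / 12.8) ≈ 818.25.
Average inventory = Q*/2 ≈ 818.25 / 2 = 409.123.

Average inventory ≈ 409 packs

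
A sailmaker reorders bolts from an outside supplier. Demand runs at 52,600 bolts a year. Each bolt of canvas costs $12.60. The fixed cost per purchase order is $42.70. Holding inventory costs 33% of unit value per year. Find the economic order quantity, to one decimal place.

Q* ≈ 1,039.4 bolts

Holding cost H = 0.33 × $12.60 = $4.1580 per unit per year.
EOQ = √(2DS / H) = √(2 × 52,600 × 42.7 / 4.158).
= √(4,492,040 / 4.158) = √1,080,336.7003 ≈ 1039.392.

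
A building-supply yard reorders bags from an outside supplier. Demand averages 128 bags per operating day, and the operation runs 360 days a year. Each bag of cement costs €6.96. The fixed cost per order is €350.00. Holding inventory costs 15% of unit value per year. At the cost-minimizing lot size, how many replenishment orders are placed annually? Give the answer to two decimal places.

N ≈ 8.29 orders per year

Annual demand D = 128 × 360 = 46,080.
Holding cost H = 0.15 × €6.96 = €1.0440 per unit per year.
EOQ = √(2DS/H) = √(2 × 46,080 × 350 / 1.044) ≈ 5558.47.
Orders per year = D / Q* = 46,080 / 5558.47 ≈ 8.290.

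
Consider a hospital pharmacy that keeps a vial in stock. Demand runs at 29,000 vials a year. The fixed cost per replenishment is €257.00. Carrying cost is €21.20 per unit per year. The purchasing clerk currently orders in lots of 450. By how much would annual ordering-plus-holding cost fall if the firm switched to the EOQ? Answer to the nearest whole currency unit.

EOQ = √(2DS/H) = √(2 × 29,000 × 257 / 21.2) ≈ 838.52.
Cost at Q* = (D/Q*)S + (Q*/2)H = √(2DSH) ≈ €17,776.59.
Cost at Q = 450: (29,000/450)×257 + (450/2)×21.2 = €16,562.22 + €4,770.00 = €21,332.22.
Excess = €21,332.22 − €17,776.59 = €3,555.63.

Extra cost ≈ €3,556 per year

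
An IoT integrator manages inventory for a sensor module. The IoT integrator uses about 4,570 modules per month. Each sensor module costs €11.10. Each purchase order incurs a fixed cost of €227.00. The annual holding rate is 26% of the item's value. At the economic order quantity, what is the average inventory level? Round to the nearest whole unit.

Annual demand D = 4,570 × 12 = 54,840.
Holding cost H = 0.26 × €11.10 = €2.8860 per unit per year.
EOQ = √(2DS/H) = √(2 × 54,840 × 227 / 2.886) ≈ 2937.17.
Average inventory = Q*/2 ≈ 2937.17 / 2 = 1468.583.

Average inventory ≈ 1,469 modules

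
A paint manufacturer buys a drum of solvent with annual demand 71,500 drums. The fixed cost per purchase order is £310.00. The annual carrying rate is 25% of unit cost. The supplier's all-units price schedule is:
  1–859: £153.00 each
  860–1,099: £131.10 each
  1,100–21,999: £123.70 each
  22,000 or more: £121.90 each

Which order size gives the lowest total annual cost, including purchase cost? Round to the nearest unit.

Q* ≈ 1,197 drums

Holding cost per unit per year at price C is H = 0.25·C.
For each price level, check whether its EOQ is feasible; otherwise the best quantity at that price is the breakpoint.
Tier 1 (£153.00): EOQ = 1076.5 exceeds tier's upper bound 859, so this tier is dominated.
Tier 2 (£131.10): EOQ = 1163.0 exceeds tier's upper bound 1099, so this tier is dominated.
EOQ at £123.70 = 1197.3 (feasible in tier 3): TC = 71,500×£123.70 + (71,500/1197.3)×310 + (1197.3/2)×0.25×£123.70 = £8,881,575.74.
EOQ at £121.90 = 1206.1 < 22000, so use break Q=22000: TC = 71,500×£121.90 + (71,500/22000.0)×310 + (22000.0/2)×0.25×£121.90 = £9,052,082.50.
Lowest total cost is £8,881,575.74 at Q = 1197.3.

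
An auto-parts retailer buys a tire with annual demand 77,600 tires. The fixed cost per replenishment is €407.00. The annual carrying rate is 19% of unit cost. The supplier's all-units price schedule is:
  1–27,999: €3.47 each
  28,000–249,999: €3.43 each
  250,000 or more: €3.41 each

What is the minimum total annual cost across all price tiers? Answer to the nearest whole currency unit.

Holding cost per unit per year at price C is H = 0.19·C.
Evaluate total cost at each tier's feasible EOQ or, if the EOQ is below the tier, at the tier's minimum quantity.
EOQ at €3.47 = 9788.2 (feasible in tier 1): TC = 77,600×€3.47 + (77,600/9788.2)×407 + (9788.2/2)×0.19×€3.47 = €275,725.34.
EOQ at €3.43 = 9845.1 < 28000, so use break Q=28000: TC = 77,600×€3.43 + (77,600/28000.0)×407 + (28000.0/2)×0.19×€3.43 = €276,419.77.
EOQ at €3.41 = 9873.9 < 250000, so use break Q=250000: TC = 77,600×€3.41 + (77,600/250000.0)×407 + (250000.0/2)×0.19×€3.41 = €345,729.83.
Lowest total cost among the candidates is at Q = 9788.2.

TC* ≈ €275,725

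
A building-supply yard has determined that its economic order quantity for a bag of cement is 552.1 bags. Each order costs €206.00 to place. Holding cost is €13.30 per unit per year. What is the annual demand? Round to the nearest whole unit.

Squaring Q* = √(2DS/H) gives Q*² = 2DS/H.
From Q* = √(2DS/H): D = Q*²H / (2S) = 552.1² × 13.3 / (2 × 206) = 9839.883.

D ≈ 9,840 bags per year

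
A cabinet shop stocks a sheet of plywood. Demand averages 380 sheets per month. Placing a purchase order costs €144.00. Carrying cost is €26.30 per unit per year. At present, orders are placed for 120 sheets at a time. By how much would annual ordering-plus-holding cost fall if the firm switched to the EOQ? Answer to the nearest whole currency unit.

Annual demand D = 380 × 12 = 4,560.
EOQ = √(2DS/H) = √(2 × 4,560 × 144 / 26.3) ≈ 223.46.
Cost at Q* = (D/Q*)S + (Q*/2)H = √(2DSH) ≈ €5,877.01.
Cost at Q = 120: (4,560/120)×144 + (120/2)×26.3 = €5,472.00 + €1,578.00 = €7,050.00.
Excess = €7,050.00 − €5,877.01 = €1,172.99.

Extra cost ≈ €1,173 per year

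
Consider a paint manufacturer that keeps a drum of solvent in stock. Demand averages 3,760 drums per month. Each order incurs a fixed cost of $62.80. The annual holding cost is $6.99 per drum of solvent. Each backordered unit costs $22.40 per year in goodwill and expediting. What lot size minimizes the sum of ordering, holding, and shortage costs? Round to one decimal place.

Annual demand D = 3,760 × 12 = 45,120.
With planned backorders, Q* = √(2DS/H) · √((H+B)/B).
√(2DS/H) = √(2 × 45,120 × 62.8 / 6.99) = 900.411.
√((H+B)/B) = √((6.99+22.4)/22.4) = 1.1454.
Q* ≈ 1031.375.

Q* ≈ 1,031.4 drums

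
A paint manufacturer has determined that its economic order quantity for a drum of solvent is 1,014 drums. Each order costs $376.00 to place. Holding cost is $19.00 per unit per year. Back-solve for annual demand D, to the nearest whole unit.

Invert the EOQ relation Q*² = 2DS/H.
From Q* = √(2DS/H): D = Q*²H / (2S) = 1,014² × 19 / (2 × 376) = 25978.356.

D ≈ 25,978 drums per year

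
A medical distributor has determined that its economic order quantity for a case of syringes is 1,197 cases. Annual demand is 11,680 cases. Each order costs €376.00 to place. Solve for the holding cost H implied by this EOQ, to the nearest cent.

H ≈ €6.13

The basic EOQ model gives Q* = √(2DS/H); rearrange for the unknown.
From Q* = √(2DS/H): H = 2DS / Q*² = 2 × 11,680 × 376 / 1,197² = 6.1302.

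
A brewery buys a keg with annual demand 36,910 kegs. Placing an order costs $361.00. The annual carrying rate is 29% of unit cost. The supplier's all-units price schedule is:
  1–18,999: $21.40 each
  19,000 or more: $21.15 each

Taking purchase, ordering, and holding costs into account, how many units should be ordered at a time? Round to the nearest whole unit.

Holding cost per unit per year at price C is H = 0.29·C.
For each price level, check whether its EOQ is feasible; otherwise the best quantity at that price is the breakpoint.
EOQ at $21.40 = 2072.2 (feasible in tier 1): TC = 36,910×$21.40 + (36,910/2072.2)×361 + (2072.2/2)×0.29×$21.40 = $802,734.16.
EOQ at $21.15 = 2084.4 < 19000, so use break Q=19000: TC = 36,910×$21.15 + (36,910/19000.0)×361 + (19000.0/2)×0.29×$21.15 = $839,616.04.
Lowest total cost is $802,734.16 at Q = 2072.2.

Q* ≈ 2,072 kegs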